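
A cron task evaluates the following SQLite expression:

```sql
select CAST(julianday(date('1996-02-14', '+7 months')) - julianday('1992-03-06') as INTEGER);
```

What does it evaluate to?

1653

Adding +7 months to 1996-02-14 gives 1996-09-14.
25 days remain in March 1992 after the 6th (31 − 6).
Full months from April 1992 through August 1996 contribute their day counts.
Then 14 days into September 1996.
Total: 25 + 30 + 31 + 30 + 31 + 31 + 30 + 31 + 30 + 31 + 31 + 28 + 31 + 30 + 31 + 30 + 31 + 31 + 30 + 31 + 30 + 31 + 31 + 28 + 31 + 30 + 31 + 30 + 31 + 31 + 30 + 31 + 30 + 31 + 31 + 28 + 31 + 30 + 31 + 30 + 31 + 31 + 30 + 31 + 30 + 31 + 31 + 29 + 31 + 30 + 31 + 30 + 31 + 31 + 14 = 1653.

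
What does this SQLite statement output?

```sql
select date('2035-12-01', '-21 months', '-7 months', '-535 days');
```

2032-02-13

Adding -21 months to 2035-12-01 gives 2034-03-01.
Adding -7 months to 2034-03-01 gives 2033-08-01.
Applying '-535 days' to 2033-08-01: counting 535 days back gives 2032-02-13.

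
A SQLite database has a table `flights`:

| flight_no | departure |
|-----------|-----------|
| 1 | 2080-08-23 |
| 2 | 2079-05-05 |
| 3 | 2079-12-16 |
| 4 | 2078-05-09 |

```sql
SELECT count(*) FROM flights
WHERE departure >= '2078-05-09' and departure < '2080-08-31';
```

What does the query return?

Rows in [2078-05-09, 2080-08-31): 2080-08-23, 2079-05-05, 2079-12-16, 2078-05-09 → 4 rows.

4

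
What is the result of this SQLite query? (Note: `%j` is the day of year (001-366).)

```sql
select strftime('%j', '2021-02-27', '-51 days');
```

First apply '-51 days': 2021-02-27 → 2021-01-07.
Day-of-year for 2021-01-07: days since 2021-01-01 inclusive = 7, zero-padded to 007.

007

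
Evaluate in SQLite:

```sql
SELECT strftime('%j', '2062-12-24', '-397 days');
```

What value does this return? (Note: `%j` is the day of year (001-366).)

326

First apply '-397 days': 2062-12-24 → 2061-11-22.
Day-of-year for 2061-11-22: days since 2061-01-01 inclusive = 326, zero-padded to 326.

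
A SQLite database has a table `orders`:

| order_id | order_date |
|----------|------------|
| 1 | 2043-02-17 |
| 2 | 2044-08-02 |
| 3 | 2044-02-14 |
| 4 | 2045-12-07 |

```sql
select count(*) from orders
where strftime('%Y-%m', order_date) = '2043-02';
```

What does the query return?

1

Rows with year-month 2043-02: 2043-02-17 → 1.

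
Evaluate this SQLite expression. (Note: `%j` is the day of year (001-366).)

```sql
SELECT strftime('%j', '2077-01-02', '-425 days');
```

308

First apply '-425 days': 2077-01-02 → 2075-11-04.
Day-of-year for 2075-11-04: days since 2075-01-01 inclusive = 308, zero-padded to 308.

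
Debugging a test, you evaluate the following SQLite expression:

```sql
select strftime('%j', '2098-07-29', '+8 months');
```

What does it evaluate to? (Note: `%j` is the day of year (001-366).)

First apply '+8 months': 2098-07-29 → 2099-03-29.
Day-of-year for 2099-03-29: days since 2099-01-01 inclusive = 88, zero-padded to 088.

088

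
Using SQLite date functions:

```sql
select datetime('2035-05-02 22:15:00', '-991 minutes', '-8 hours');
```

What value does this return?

2035-05-01 21:44:00

991 minutes = 16h 31m; -991 minutes from 2035-05-02 22:15:00 is 2035-05-02 05:44:00.
-8 hours from 2035-05-02 05:44:00 is 2035-05-01 21:44:00 (crosses midnight).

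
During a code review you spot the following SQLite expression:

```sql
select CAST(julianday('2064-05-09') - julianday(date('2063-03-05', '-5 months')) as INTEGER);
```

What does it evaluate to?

Adding -5 months to 2063-03-05 gives 2062-10-05.
26 days remain in October 2062 after the 5th (31 − 5).
Full months from November 2062 through April 2064 contribute their day counts.
Then 9 days into May 2064.
Total: 26 + 30 + 31 + 31 + 28 + 31 + 30 + 31 + 30 + 31 + 31 + 30 + 31 + 30 + 31 + 31 + 29 + 31 + 30 + 9 = 582.

582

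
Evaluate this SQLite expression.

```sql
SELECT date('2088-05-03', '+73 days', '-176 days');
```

2088-01-21

Applying '+73 days' to 2088-05-03: counting 73 days forward gives 2088-07-15.
Applying '-176 days' to 2088-07-15: counting 176 days back gives 2088-01-21.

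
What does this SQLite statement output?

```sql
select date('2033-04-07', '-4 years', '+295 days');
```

2030-01-27

Adding -4 years to 2033-04-07 gives 2029-04-07.
Applying '+295 days' to 2029-04-07: counting 295 days forward gives 2030-01-27.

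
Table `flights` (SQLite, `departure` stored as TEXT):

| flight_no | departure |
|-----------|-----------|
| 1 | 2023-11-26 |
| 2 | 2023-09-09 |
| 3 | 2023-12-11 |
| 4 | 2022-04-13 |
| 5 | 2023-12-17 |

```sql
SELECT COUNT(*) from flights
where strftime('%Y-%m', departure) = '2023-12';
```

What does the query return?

Rows with year-month 2023-12: 2023-12-11, 2023-12-17 → 2.

2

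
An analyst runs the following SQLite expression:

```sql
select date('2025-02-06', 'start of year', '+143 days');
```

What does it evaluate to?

`start of year` rewinds 2025-02-06 to 2025-01-01.
Applying '+143 days' to 2025-01-01: counting 143 days forward gives 2025-05-24.

2025-05-24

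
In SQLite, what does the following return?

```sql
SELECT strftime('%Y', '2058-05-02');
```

`%Y` extracts the 4-digit year: 2058.

2058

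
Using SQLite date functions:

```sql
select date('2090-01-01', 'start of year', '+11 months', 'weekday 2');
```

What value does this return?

2090-12-05

`start of year` rewinds 2090-01-01 to 2090-01-01.
Adding +11 months to 2090-01-01 gives 2090-12-01.
`weekday 2` advances to the next Tuesday; 2090-12-01 is a Friday, so it moves forward to 2090-12-05.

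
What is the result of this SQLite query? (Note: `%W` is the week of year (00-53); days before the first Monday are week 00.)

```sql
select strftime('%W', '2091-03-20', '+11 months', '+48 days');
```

First apply '+11 months', '+48 days': 2091-03-20 → 2092-04-08.
2092-04-08 is a Tuesday. SQLite's %W counts Mondays since the year started; the result is 14.

14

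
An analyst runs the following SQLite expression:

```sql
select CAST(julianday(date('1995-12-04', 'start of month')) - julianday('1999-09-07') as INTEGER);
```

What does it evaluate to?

-1376

`start of month` rewinds 1995-12-04 to 1995-12-01.
30 days remain in December 1995 after the 1st (31 − 1).
Full months from January 1996 through August 1999 contribute their day counts.
Then 7 days into September 1999.
Total: 30 + 31 + 29 + 31 + 30 + 31 + 30 + 31 + 31 + 30 + 31 + 30 + 31 + 31 + 28 + 31 + 30 + 31 + 30 + 31 + 31 + 30 + 31 + 30 + 31 + 31 + 28 + 31 + 30 + 31 + 30 + 31 + 31 + 30 + 31 + 30 + 31 + 31 + 28 + 31 + 30 + 31 + 30 + 31 + 31 + 7 = 1376.
The subtraction is earlier − later, so the result is −1376 → -1376.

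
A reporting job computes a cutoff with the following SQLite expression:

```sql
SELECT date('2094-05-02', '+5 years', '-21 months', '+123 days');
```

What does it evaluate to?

Adding +5 years to 2094-05-02 gives 2099-05-02.
Adding -21 months to 2099-05-02 gives 2097-08-02.
Applying '+123 days' to 2097-08-02: counting 123 days forward gives 2097-12-03.

2097-12-03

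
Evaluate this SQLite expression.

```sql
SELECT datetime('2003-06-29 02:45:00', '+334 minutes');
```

334 minutes = 5h 34m; +334 minutes from 2003-06-29 02:45:00 is 2003-06-29 08:19:00.

2003-06-29 08:19:00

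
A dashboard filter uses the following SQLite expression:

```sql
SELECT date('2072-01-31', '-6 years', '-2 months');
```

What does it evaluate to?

Adding -6 years to 2072-01-31 gives 2066-01-31.
Adding -2 months to 2066-01-31 targets 2065-11-31. November 2065 has only 30 days, so SQLite normalizes the 1-day overflow forward to 2065-12-01.

2065-12-01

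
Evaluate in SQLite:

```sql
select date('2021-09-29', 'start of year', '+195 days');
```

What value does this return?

2021-07-15

`start of year` rewinds 2021-09-29 to 2021-01-01.
Applying '+195 days' to 2021-01-01: counting 195 days forward gives 2021-07-15.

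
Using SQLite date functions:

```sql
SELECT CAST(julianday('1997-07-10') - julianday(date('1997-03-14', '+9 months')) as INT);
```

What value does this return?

-157

Adding +9 months to 1997-03-14 gives 1997-12-14.
21 days remain in July 1997 after the 10th (31 − 10).
August 1997: 31 days.
September 1997: 30 days.
October 1997: 31 days.
November 1997: 30 days.
Then 14 days into December 1997.
Total: 21 + 31 + 30 + 31 + 30 + 14 = 157.
The subtraction is earlier − later, so the result is −157 → -157.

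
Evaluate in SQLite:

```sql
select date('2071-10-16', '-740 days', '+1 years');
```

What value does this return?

2070-10-06

Applying '-740 days' to 2071-10-16: counting 740 days back gives 2069-10-06.
Adding +1 year to 2069-10-06 gives 2070-10-06.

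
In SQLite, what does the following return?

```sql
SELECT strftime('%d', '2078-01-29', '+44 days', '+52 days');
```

05

First apply '+44 days', '+52 days': 2078-01-29 → 2078-05-05.
`%d` extracts the 2-digit day of month: 05.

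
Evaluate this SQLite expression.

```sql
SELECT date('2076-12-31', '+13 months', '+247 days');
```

Adding +13 months to 2076-12-31 gives 2078-01-31.
Applying '+247 days' to 2078-01-31: counting 247 days forward gives 2078-10-05.

2078-10-05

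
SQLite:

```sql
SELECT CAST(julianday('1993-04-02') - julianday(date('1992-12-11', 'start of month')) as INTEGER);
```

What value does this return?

`start of month` rewinds 1992-12-11 to 1992-12-01.
30 days remain in December 1992 after the 1st (31 − 1).
January 1993: 31 days.
February 1993: 28 days.
March 1993: 31 days.
Then 2 days into April 1993.
Total: 30 + 31 + 28 + 31 + 2 = 122.

122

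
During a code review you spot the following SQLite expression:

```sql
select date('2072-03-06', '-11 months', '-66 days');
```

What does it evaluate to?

Adding -11 months to 2072-03-06 gives 2071-04-06.
Applying '-66 days' to 2071-04-06: counting 66 days back gives 2071-01-30.

2071-01-30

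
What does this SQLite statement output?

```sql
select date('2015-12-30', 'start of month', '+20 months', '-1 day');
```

`start of month` rewinds 2015-12-30 to 2015-12-01.
Adding +20 months to 2015-12-01 gives 2017-08-01.
Going back 1 day from 2017-08-01 reaches 2017-07-31 (last day of July, 31 days).

2017-07-31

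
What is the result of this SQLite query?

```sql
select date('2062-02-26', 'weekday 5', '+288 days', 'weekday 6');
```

`weekday 5` advances to the next Friday; 2062-02-26 is a Sunday, so it moves forward to 2062-03-03.
Applying '+288 days' to 2062-03-03: counting 288 days forward gives 2062-12-16.
`weekday 6` advances to the next Saturday; 2062-12-16 is already a Saturday, so it stays at 2062-12-16.

2062-12-16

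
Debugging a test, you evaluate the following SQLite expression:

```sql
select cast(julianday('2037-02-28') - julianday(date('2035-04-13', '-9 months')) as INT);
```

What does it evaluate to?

961

Adding -9 months to 2035-04-13 gives 2034-07-13.
18 days remain in July 2034 after the 13th (31 − 13).
Full months from August 2034 through January 2037 contribute their day counts.
Then 28 days into February 2037.
Total: 18 + 31 + 30 + 31 + 30 + 31 + 31 + 28 + 31 + 30 + 31 + 30 + 31 + 31 + 30 + 31 + 30 + 31 + 31 + 29 + 31 + 30 + 31 + 30 + 31 + 31 + 30 + 31 + 30 + 31 + 31 + 28 = 961.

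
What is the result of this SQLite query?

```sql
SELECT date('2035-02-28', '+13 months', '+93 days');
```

Adding +13 months to 2035-02-28 gives 2036-03-28.
Applying '+93 days' to 2036-03-28: counting 93 days forward gives 2036-06-29.

2036-06-29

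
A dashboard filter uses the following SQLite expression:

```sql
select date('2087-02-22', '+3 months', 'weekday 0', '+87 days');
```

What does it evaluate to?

2087-08-20

Adding +3 months to 2087-02-22 gives 2087-05-22.
`weekday 0` advances to the next Sunday; 2087-05-22 is a Thursday, so it moves forward to 2087-05-25.
Applying '+87 days' to 2087-05-25: counting 87 days forward gives 2087-08-20.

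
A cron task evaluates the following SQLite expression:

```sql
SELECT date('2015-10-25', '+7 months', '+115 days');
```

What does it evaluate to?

Adding +7 months to 2015-10-25 gives 2016-05-25.
Applying '+115 days' to 2016-05-25: counting 115 days forward gives 2016-09-17.

2016-09-17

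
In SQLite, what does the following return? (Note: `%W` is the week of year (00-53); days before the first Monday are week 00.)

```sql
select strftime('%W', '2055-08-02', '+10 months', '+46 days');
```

29

First apply '+10 months', '+46 days': 2055-08-02 → 2056-07-18.
2056-07-18 is a Tuesday. SQLite's %W counts Mondays since the year started; the result is 29.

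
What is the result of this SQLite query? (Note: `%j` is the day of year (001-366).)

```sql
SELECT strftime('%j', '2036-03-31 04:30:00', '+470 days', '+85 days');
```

First apply '+470 days', '+85 days': 2036-03-31 04:30:00 → 2037-10-07 04:30:00.
Day-of-year for 2037-10-07: days since 2037-01-01 inclusive = 280, zero-padded to 280.

280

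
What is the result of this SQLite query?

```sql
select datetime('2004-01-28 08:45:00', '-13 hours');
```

2004-01-27 19:45:00

-13 hours from 2004-01-28 08:45:00 is 2004-01-27 19:45:00 (crosses midnight).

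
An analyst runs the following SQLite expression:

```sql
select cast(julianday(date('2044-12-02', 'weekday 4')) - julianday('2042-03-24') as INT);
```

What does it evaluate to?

990

`weekday 4` advances to the next Thursday; 2044-12-02 is a Friday, so it moves forward to 2044-12-08.
7 days remain in March 2042 after the 24th (31 − 24).
Full months from April 2042 through November 2044 contribute their day counts.
Then 8 days into December 2044.
Total: 7 + 30 + 31 + 30 + 31 + 31 + 30 + 31 + 30 + 31 + 31 + 28 + 31 + 30 + 31 + 30 + 31 + 31 + 30 + 31 + 30 + 31 + 31 + 29 + 31 + 30 + 31 + 30 + 31 + 31 + 30 + 31 + 30 + 8 = 990.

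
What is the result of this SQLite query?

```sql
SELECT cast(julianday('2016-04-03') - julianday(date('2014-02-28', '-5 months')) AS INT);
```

918

Adding -5 months to 2014-02-28 gives 2013-09-28.
2 days remain in September 2013 after the 28th (30 − 28).
Full months from October 2013 through March 2016 contribute their day counts.
Then 3 days into April 2016.
Total: 2 + 31 + 30 + 31 + 31 + 28 + 31 + 30 + 31 + 30 + 31 + 31 + 30 + 31 + 30 + 31 + 31 + 28 + 31 + 30 + 31 + 30 + 31 + 31 + 30 + 31 + 30 + 31 + 31 + 29 + 31 + 3 = 918.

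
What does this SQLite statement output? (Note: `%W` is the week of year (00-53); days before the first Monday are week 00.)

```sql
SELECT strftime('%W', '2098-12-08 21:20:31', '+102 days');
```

11

First apply '+102 days': 2098-12-08 21:20:31 → 2099-03-20 21:20:31.
2099-03-20 is a Friday. SQLite's %W counts Mondays since the year started; the result is 11.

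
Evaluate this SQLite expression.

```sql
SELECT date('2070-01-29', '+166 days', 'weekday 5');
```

2070-07-18

Applying '+166 days' to 2070-01-29: counting 166 days forward gives 2070-07-14.
`weekday 5` advances to the next Friday; 2070-07-14 is a Monday, so it moves forward to 2070-07-18.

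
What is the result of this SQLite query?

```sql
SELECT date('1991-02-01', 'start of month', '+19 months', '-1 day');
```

1992-08-31

`start of month` rewinds 1991-02-01 to 1991-02-01.
Adding +19 months to 1991-02-01 gives 1992-09-01.
Going back 1 day from 1992-09-01 reaches 1992-08-31 (last day of August, 31 days).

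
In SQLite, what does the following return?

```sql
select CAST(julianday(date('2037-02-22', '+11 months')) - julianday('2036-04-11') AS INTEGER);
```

Adding +11 months to 2037-02-22 gives 2038-01-22.
19 days remain in April 2036 after the 11th (30 − 11).
Full months from May 2036 through December 2037 contribute their day counts.
Then 22 days into January 2038.
Total: 19 + 31 + 30 + 31 + 31 + 30 + 31 + 30 + 31 + 31 + 28 + 31 + 30 + 31 + 30 + 31 + 31 + 30 + 31 + 30 + 31 + 22 = 651.

651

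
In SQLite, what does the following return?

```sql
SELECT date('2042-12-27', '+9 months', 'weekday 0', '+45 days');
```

Adding +9 months to 2042-12-27 gives 2043-09-27.
`weekday 0` advances to the next Sunday; 2043-09-27 is already a Sunday, so it stays at 2043-09-27.
Applying '+45 days' to 2043-09-27: counting 45 days forward gives 2043-11-11.

2043-11-11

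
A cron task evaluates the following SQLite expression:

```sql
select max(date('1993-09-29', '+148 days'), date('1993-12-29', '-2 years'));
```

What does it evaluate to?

date('1993-09-29', '+148 days') → 1994-02-24.
date('1993-12-29', '-2 years') → 1991-12-29.
Later of the two is 1994-02-24.

1994-02-24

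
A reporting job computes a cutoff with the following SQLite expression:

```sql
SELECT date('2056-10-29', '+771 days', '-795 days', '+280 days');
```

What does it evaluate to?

Applying '+771 days' to 2056-10-29: counting 771 days forward gives 2058-12-09.
Applying '-795 days' to 2058-12-09: counting 795 days back gives 2056-10-05.
Applying '+280 days' to 2056-10-05: counting 280 days forward gives 2057-07-12.

2057-07-12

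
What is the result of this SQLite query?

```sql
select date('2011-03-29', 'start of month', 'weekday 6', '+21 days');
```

2011-03-26

`start of month` rewinds 2011-03-29 to 2011-03-01.
`weekday 6` advances to the next Saturday; 2011-03-01 is a Tuesday, so it moves forward to 2011-03-05.
Advancing 21 more days within March lands on 2011-03-26.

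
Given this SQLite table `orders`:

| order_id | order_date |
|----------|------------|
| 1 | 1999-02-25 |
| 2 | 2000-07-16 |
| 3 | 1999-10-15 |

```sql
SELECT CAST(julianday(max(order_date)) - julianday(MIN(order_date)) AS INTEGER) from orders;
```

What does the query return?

507

MIN = 1999-02-25, MAX = 2000-07-16.
3 days remain in February 1999 after the 25th (28 − 25).
Full months from March 1999 through June 2000 contribute their day counts.
Then 16 days into July 2000.
Total: 3 + 31 + 30 + 31 + 30 + 31 + 31 + 30 + 31 + 30 + 31 + 31 + 29 + 31 + 30 + 31 + 30 + 16 = 507.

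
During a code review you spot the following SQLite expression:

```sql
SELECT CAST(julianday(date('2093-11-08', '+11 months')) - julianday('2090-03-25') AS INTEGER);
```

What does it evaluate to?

Adding +11 months to 2093-11-08 gives 2094-10-08.
6 days remain in March 2090 after the 25th (31 − 25).
Full months from April 2090 through September 2094 contribute their day counts.
Then 8 days into October 2094.
Total: 6 + 30 + 31 + 30 + 31 + 31 + 30 + 31 + 30 + 31 + 31 + 28 + 31 + 30 + 31 + 30 + 31 + 31 + 30 + 31 + 30 + 31 + 31 + 29 + 31 + 30 + 31 + 30 + 31 + 31 + 30 + 31 + 30 + 31 + 31 + 28 + 31 + 30 + 31 + 30 + 31 + 31 + 30 + 31 + 30 + 31 + 31 + 28 + 31 + 30 + 31 + 30 + 31 + 31 + 30 + 8 = 1658.

1658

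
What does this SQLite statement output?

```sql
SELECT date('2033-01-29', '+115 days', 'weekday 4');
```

2033-05-26

Applying '+115 days' to 2033-01-29: counting 115 days forward gives 2033-05-24.
`weekday 4` advances to the next Thursday; 2033-05-24 is a Tuesday, so it moves forward to 2033-05-26.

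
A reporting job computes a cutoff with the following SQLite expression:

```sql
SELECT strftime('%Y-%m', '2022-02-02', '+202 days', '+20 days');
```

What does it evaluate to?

First apply '+202 days', '+20 days': 2022-02-02 → 2022-09-12.
`%Y-%m` extracts the year-month: 2022-09.

2022-09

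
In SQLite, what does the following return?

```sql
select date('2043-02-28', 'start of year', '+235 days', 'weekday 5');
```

`start of year` rewinds 2043-02-28 to 2043-01-01.
Applying '+235 days' to 2043-01-01: counting 235 days forward gives 2043-08-24.
`weekday 5` advances to the next Friday; 2043-08-24 is a Monday, so it moves forward to 2043-08-28.

2043-08-28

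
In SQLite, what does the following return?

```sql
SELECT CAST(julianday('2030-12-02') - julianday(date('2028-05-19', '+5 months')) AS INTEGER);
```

Adding +5 months to 2028-05-19 gives 2028-10-19.
12 days remain in October 2028 after the 19th (31 − 19).
Full months from November 2028 through November 2030 contribute their day counts.
Then 2 days into December 2030.
Total: 12 + 30 + 31 + 31 + 28 + 31 + 30 + 31 + 30 + 31 + 31 + 30 + 31 + 30 + 31 + 31 + 28 + 31 + 30 + 31 + 30 + 31 + 31 + 30 + 31 + 30 + 2 = 774.

774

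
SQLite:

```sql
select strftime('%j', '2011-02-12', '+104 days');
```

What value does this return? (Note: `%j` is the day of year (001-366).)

147

First apply '+104 days': 2011-02-12 → 2011-05-27.
Day-of-year for 2011-05-27: days since 2011-01-01 inclusive = 147, zero-padded to 147.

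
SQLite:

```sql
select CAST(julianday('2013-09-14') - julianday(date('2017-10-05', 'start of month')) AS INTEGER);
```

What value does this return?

-1478

`start of month` rewinds 2017-10-05 to 2017-10-01.
16 days remain in September 2013 after the 14th (30 − 14).
Full months from October 2013 through September 2017 contribute their day counts.
Then 1 day into October 2017.
Total: 16 + 31 + 30 + 31 + 31 + 28 + 31 + 30 + 31 + 30 + 31 + 31 + 30 + 31 + 30 + 31 + 31 + 28 + 31 + 30 + 31 + 30 + 31 + 31 + 30 + 31 + 30 + 31 + 31 + 29 + 31 + 30 + 31 + 30 + 31 + 31 + 30 + 31 + 30 + 31 + 31 + 28 + 31 + 30 + 31 + 30 + 31 + 31 + 30 + 1 = 1478.
The subtraction is earlier − later, so the result is −1478 → -1478.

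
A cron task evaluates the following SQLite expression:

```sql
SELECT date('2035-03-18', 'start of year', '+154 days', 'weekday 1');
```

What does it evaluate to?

`start of year` rewinds 2035-03-18 to 2035-01-01.
Applying '+154 days' to 2035-01-01: counting 154 days forward gives 2035-06-04.
`weekday 1` advances to the next Monday; 2035-06-04 is already a Monday, so it stays at 2035-06-04.

2035-06-04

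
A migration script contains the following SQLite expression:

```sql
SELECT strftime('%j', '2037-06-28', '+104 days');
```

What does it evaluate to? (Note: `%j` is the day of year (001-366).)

283

First apply '+104 days': 2037-06-28 → 2037-10-10.
Day-of-year for 2037-10-10: days since 2037-01-01 inclusive = 283, zero-padded to 283.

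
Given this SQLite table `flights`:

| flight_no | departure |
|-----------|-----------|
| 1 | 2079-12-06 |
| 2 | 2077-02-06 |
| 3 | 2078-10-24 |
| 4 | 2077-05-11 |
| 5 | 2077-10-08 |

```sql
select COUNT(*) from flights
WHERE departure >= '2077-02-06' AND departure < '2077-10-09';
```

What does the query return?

3

Rows in [2077-02-06, 2077-10-09): 2077-02-06, 2077-05-11, 2077-10-08 → 3 rows.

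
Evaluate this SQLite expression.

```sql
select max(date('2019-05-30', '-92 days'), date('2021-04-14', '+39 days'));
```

date('2019-05-30', '-92 days') → 2019-02-27.
date('2021-04-14', '+39 days') → 2021-05-23.
Later of the two is 2021-05-23.

2021-05-23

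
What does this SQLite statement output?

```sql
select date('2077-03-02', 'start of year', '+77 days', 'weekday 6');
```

2077-03-20

`start of year` rewinds 2077-03-02 to 2077-01-01.
Applying '+77 days' to 2077-01-01: counting 77 days forward gives 2077-03-19.
`weekday 6` advances to the next Saturday; 2077-03-19 is a Friday, so it moves forward to 2077-03-20.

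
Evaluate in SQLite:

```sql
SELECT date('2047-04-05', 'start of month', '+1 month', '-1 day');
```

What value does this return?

2047-04-30

`start of month` rewinds 2047-04-05 to 2047-04-01.
Adding +1 month to 2047-04-01 gives 2047-05-01.
Going back 1 day from 2047-05-01 reaches 2047-04-30 (last day of April, 30 days).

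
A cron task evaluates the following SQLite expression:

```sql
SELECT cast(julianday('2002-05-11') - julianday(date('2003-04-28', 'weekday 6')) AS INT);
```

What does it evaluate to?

-357

`weekday 6` advances to the next Saturday; 2003-04-28 is a Monday, so it moves forward to 2003-05-03.
20 days remain in May 2002 after the 11th (31 − 11).
Full months from June 2002 through April 2003 contribute their day counts.
Then 3 days into May 2003.
Total: 20 + 30 + 31 + 31 + 30 + 31 + 30 + 31 + 31 + 28 + 31 + 30 + 3 = 357.
The subtraction is earlier − later, so the result is −357 → -357.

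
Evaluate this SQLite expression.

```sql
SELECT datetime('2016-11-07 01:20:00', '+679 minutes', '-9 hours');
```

679 minutes = 11h 19m; +679 minutes from 2016-11-07 01:20:00 is 2016-11-07 12:39:00.
-9 hours from 2016-11-07 12:39:00 is 2016-11-07 03:39:00.

2016-11-07 03:39:00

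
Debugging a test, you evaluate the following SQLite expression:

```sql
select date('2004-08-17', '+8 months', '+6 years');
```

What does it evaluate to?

2011-04-17

Adding +8 months to 2004-08-17 gives 2005-04-17.
Adding +6 years to 2005-04-17 gives 2011-04-17.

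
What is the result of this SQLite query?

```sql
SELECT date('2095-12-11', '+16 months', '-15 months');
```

Adding +16 months to 2095-12-11 gives 2097-04-11.
Adding -15 months to 2097-04-11 gives 2096-01-11.

2096-01-11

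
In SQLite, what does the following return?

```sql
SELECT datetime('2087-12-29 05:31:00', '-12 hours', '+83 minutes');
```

2087-12-28 18:54:00

-12 hours from 2087-12-29 05:31:00 is 2087-12-28 17:31:00 (crosses midnight).
83 minutes = 1h 23m; +83 minutes from 2087-12-28 17:31:00 is 2087-12-28 18:54:00.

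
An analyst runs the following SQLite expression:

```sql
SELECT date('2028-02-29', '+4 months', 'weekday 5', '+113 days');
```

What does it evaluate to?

Adding +4 months to 2028-02-29 gives 2028-06-29.
`weekday 5` advances to the next Friday; 2028-06-29 is a Thursday, so it moves forward to 2028-06-30.
Applying '+113 days' to 2028-06-30: counting 113 days forward gives 2028-10-21.

2028-10-21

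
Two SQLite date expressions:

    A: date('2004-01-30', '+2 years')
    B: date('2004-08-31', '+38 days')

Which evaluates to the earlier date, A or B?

B

A = 2006-01-30.
B = 2004-10-08.
B is earlier.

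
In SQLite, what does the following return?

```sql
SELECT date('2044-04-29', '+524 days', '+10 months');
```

Applying '+524 days' to 2044-04-29: counting 524 days forward gives 2045-10-05.
Adding +10 months to 2045-10-05 gives 2046-08-05.

2046-08-05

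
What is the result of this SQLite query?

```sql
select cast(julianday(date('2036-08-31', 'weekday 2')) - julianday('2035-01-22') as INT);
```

589

`weekday 2` advances to the next Tuesday; 2036-08-31 is a Sunday, so it moves forward to 2036-09-02.
9 days remain in January 2035 after the 22nd (31 − 22).
Full months from February 2035 through August 2036 contribute their day counts.
Then 2 days into September 2036.
Total: 9 + 28 + 31 + 30 + 31 + 30 + 31 + 31 + 30 + 31 + 30 + 31 + 31 + 29 + 31 + 30 + 31 + 30 + 31 + 31 + 2 = 589.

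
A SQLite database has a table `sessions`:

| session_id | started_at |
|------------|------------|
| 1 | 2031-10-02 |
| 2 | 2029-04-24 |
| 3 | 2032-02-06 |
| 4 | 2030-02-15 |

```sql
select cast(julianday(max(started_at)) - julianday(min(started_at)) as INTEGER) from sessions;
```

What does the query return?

1018

MIN = 2029-04-24, MAX = 2032-02-06.
6 days remain in April 2029 after the 24th (30 − 24).
Full months from May 2029 through January 2032 contribute their day counts.
Then 6 days into February 2032.
Total: 6 + 31 + 30 + 31 + 31 + 30 + 31 + 30 + 31 + 31 + 28 + 31 + 30 + 31 + 30 + 31 + 31 + 30 + 31 + 30 + 31 + 31 + 28 + 31 + 30 + 31 + 30 + 31 + 31 + 30 + 31 + 30 + 31 + 31 + 6 = 1018.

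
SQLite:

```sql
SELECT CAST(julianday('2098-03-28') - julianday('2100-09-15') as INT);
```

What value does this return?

3 days remain in March 2098 after the 28th (31 − 28).
Full months from April 2098 through August 2100 contribute their day counts.
Then 15 days into September 2100.
Total: 3 + 30 + 31 + 30 + 31 + 31 + 30 + 31 + 30 + 31 + 31 + 28 + 31 + 30 + 31 + 30 + 31 + 31 + 30 + 31 + 30 + 31 + 31 + 28 + 31 + 30 + 31 + 30 + 31 + 31 + 15 = 901.
The subtraction is earlier − later, so the result is −901 → -901.

-901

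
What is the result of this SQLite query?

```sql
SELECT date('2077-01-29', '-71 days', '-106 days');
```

Applying '-71 days' to 2077-01-29: counting 71 days back gives 2076-11-19.
Applying '-106 days' to 2076-11-19: counting 106 days back gives 2076-08-05.

2076-08-05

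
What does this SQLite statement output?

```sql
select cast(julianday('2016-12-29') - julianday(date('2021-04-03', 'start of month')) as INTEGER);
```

-1554

`start of month` rewinds 2021-04-03 to 2021-04-01.
2 days remain in December 2016 after the 29th (31 − 29).
Full months from January 2017 through March 2021 contribute their day counts.
Then 1 day into April 2021.
Total: 2 + 31 + 28 + 31 + 30 + 31 + 30 + 31 + 31 + 30 + 31 + 30 + 31 + 31 + 28 + 31 + 30 + 31 + 30 + 31 + 31 + 30 + 31 + 30 + 31 + 31 + 28 + 31 + 30 + 31 + 30 + 31 + 31 + 30 + 31 + 30 + 31 + 31 + 29 + 31 + 30 + 31 + 30 + 31 + 31 + 30 + 31 + 30 + 31 + 31 + 28 + 31 + 1 = 1554.
The subtraction is earlier − later, so the result is −1554 → -1554.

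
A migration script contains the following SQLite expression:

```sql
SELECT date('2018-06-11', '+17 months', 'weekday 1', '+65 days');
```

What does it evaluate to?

Adding +17 months to 2018-06-11 gives 2019-11-11.
`weekday 1` advances to the next Monday; 2019-11-11 is already a Monday, so it stays at 2019-11-11.
Applying '+65 days' to 2019-11-11: counting 65 days forward gives 2020-01-15.

2020-01-15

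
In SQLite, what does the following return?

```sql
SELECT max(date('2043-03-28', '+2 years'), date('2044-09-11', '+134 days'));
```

2045-03-28

date('2043-03-28', '+2 years') → 2045-03-28.
date('2044-09-11', '+134 days') → 2045-01-23.
Later of the two is 2045-03-28.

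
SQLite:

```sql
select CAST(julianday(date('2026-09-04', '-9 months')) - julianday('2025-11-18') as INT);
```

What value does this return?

16

Adding -9 months to 2026-09-04 gives 2025-12-04.
12 days remain in November 2025 after the 18th (30 − 18).
Then 4 days into December 2025.
Total: 12 + 4 = 16.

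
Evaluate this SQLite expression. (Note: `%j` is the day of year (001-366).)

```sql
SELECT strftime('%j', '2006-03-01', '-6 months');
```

First apply '-6 months': 2006-03-01 → 2005-09-01.
Day-of-year for 2005-09-01: days since 2005-01-01 inclusive = 244, zero-padded to 244.

244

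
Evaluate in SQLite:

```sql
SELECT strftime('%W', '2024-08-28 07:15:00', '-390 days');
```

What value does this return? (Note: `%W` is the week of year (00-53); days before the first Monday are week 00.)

First apply '-390 days': 2024-08-28 07:15:00 → 2023-08-04 07:15:00.
2023-08-04 is a Friday. SQLite's %W counts Mondays since the year started; the result is 31.

31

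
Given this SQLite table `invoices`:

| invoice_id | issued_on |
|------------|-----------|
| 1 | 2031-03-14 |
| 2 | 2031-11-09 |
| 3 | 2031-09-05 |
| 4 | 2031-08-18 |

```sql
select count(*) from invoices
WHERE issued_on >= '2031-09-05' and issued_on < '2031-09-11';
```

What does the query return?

1

Rows in [2031-09-05, 2031-09-11): 2031-09-05 → 1 row.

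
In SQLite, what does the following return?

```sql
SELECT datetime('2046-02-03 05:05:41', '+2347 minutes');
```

2046-02-04 20:12:41

2347 minutes = 39h 7m; +2347 minutes from 2046-02-03 05:05:41 is 2046-02-04 20:12:41 (crosses midnight).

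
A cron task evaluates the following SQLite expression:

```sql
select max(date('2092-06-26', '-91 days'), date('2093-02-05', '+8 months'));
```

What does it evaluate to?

date('2092-06-26', '-91 days') → 2092-03-27.
date('2093-02-05', '+8 months') → 2093-10-05.
Later of the two is 2093-10-05.

2093-10-05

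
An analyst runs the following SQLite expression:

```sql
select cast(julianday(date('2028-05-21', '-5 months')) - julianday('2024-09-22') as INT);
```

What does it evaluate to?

1185

Adding -5 months to 2028-05-21 gives 2027-12-21.
8 days remain in September 2024 after the 22nd (30 − 22).
Full months from October 2024 through November 2027 contribute their day counts.
Then 21 days into December 2027.
Total: 8 + 31 + 30 + 31 + 31 + 28 + 31 + 30 + 31 + 30 + 31 + 31 + 30 + 31 + 30 + 31 + 31 + 28 + 31 + 30 + 31 + 30 + 31 + 31 + 30 + 31 + 30 + 31 + 31 + 28 + 31 + 30 + 31 + 30 + 31 + 31 + 30 + 31 + 30 + 21 = 1185.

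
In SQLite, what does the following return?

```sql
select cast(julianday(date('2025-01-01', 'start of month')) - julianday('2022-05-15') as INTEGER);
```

962

`start of month` rewinds 2025-01-01 to 2025-01-01.
16 days remain in May 2022 after the 15th (31 − 15).
Full months from June 2022 through December 2024 contribute their day counts.
Then 1 day into January 2025.
Total: 16 + 30 + 31 + 31 + 30 + 31 + 30 + 31 + 31 + 28 + 31 + 30 + 31 + 30 + 31 + 31 + 30 + 31 + 30 + 31 + 31 + 29 + 31 + 30 + 31 + 30 + 31 + 31 + 30 + 31 + 30 + 31 + 1 = 962.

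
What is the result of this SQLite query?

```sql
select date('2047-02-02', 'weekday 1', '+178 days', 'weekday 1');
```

2047-08-05

`weekday 1` advances to the next Monday; 2047-02-02 is a Saturday, so it moves forward to 2047-02-04.
Applying '+178 days' to 2047-02-04: counting 178 days forward gives 2047-08-01.
`weekday 1` advances to the next Monday; 2047-08-01 is a Thursday, so it moves forward to 2047-08-05.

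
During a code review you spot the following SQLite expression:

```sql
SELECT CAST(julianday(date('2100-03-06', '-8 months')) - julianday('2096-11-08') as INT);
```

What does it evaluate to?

Adding -8 months to 2100-03-06 gives 2099-07-06.
22 days remain in November 2096 after the 8th (30 − 8).
Full months from December 2096 through June 2099 contribute their day counts.
Then 6 days into July 2099.
Total: 22 + 31 + 31 + 28 + 31 + 30 + 31 + 30 + 31 + 31 + 30 + 31 + 30 + 31 + 31 + 28 + 31 + 30 + 31 + 30 + 31 + 31 + 30 + 31 + 30 + 31 + 31 + 28 + 31 + 30 + 31 + 30 + 6 = 970.

970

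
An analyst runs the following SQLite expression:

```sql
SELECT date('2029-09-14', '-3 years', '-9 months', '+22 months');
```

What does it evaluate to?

2027-10-14

Adding -3 years to 2029-09-14 gives 2026-09-14.
Adding -9 months to 2026-09-14 gives 2025-12-14.
Adding +22 months to 2025-12-14 gives 2027-10-14.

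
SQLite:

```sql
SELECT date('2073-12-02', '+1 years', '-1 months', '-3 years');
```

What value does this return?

2071-11-02

Adding +1 year to 2073-12-02 gives 2074-12-02.
Adding -1 month to 2074-12-02 gives 2074-11-02.
Adding -3 years to 2074-11-02 gives 2071-11-02.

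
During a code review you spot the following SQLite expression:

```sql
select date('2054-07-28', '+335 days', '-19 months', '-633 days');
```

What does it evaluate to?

Applying '+335 days' to 2054-07-28: counting 335 days forward gives 2055-06-28.
Adding -19 months to 2055-06-28 gives 2053-11-28.
Applying '-633 days' to 2053-11-28: counting 633 days back gives 2052-03-05.

2052-03-05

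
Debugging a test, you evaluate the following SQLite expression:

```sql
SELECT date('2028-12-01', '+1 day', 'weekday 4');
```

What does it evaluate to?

2028-12-07

Advancing 1 more day within December lands on 2028-12-02.
`weekday 4` advances to the next Thursday; 2028-12-02 is a Saturday, so it moves forward to 2028-12-07.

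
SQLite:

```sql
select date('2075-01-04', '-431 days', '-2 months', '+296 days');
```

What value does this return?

Applying '-431 days' to 2075-01-04: counting 431 days back gives 2073-10-30.
Adding -2 months to 2073-10-30 gives 2073-08-30.
Applying '+296 days' to 2073-08-30: counting 296 days forward gives 2074-06-22.

2074-06-22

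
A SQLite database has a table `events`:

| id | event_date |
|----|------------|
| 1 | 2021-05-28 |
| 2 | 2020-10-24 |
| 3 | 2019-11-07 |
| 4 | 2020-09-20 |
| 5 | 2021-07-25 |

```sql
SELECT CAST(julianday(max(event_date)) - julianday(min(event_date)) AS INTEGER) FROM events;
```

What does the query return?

626

MIN = 2019-11-07, MAX = 2021-07-25.
23 days remain in November 2019 after the 7th (30 − 7).
Full months from December 2019 through June 2021 contribute their day counts.
Then 25 days into July 2021.
Total: 23 + 31 + 31 + 29 + 31 + 30 + 31 + 30 + 31 + 31 + 30 + 31 + 30 + 31 + 31 + 28 + 31 + 30 + 31 + 30 + 25 = 626.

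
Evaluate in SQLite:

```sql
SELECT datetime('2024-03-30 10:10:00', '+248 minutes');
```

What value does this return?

2024-03-30 14:18:00

248 minutes = 4h 8m; +248 minutes from 2024-03-30 10:10:00 is 2024-03-30 14:18:00.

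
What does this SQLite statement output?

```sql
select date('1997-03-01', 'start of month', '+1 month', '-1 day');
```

1997-03-31

`start of month` rewinds 1997-03-01 to 1997-03-01.
Adding +1 month to 1997-03-01 gives 1997-04-01.
Going back 1 day from 1997-04-01 reaches 1997-03-31 (last day of March, 31 days).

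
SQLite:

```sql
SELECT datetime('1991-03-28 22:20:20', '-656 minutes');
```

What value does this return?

656 minutes = 10h 56m; -656 minutes from 1991-03-28 22:20:20 is 1991-03-28 11:24:20.

1991-03-28 11:24:20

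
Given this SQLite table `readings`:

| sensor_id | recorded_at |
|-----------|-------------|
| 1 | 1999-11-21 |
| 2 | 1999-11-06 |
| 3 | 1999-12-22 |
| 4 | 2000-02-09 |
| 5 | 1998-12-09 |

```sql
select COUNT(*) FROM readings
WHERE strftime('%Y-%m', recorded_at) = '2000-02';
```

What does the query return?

Rows with year-month 2000-02: 2000-02-09 → 1.

1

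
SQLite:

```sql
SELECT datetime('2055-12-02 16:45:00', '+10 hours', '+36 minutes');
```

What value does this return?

2055-12-03 03:21:00

+10 hours from 2055-12-02 16:45:00 is 2055-12-03 02:45:00 (crosses midnight).
+36 minutes from 2055-12-03 02:45:00 is 2055-12-03 03:21:00.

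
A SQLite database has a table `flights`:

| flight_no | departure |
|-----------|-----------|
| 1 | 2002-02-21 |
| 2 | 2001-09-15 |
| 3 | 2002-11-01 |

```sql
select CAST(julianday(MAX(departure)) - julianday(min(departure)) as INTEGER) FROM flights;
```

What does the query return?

412

MIN = 2001-09-15, MAX = 2002-11-01.
15 days remain in September 2001 after the 15th (30 − 15).
Full months from October 2001 through October 2002 contribute their day counts.
Then 1 day into November 2002.
Total: 15 + 31 + 30 + 31 + 31 + 28 + 31 + 30 + 31 + 30 + 31 + 31 + 30 + 31 + 1 = 412.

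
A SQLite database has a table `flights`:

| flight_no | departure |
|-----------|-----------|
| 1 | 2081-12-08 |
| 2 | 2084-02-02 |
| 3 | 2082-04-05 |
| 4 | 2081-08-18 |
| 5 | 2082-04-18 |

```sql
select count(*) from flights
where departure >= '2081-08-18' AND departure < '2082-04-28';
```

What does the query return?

4

Rows in [2081-08-18, 2082-04-28): 2081-12-08, 2082-04-05, 2081-08-18, 2082-04-18 → 4 rows.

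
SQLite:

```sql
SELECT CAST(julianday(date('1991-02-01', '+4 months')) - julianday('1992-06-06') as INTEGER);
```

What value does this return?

Adding +4 months to 1991-02-01 gives 1991-06-01.
29 days remain in June 1991 after the 1st (30 − 1).
Full months from July 1991 through May 1992 contribute their day counts.
Then 6 days into June 1992.
Total: 29 + 31 + 31 + 30 + 31 + 30 + 31 + 31 + 29 + 31 + 30 + 31 + 6 = 371.
The subtraction is earlier − later, so the result is −371 → -371.

-371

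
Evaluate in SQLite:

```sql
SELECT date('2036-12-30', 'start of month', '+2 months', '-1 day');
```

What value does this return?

`start of month` rewinds 2036-12-30 to 2036-12-01.
Adding +2 months to 2036-12-01 gives 2037-02-01.
Going back 1 day from 2037-02-01 reaches 2037-01-31 (last day of January, 31 days).

2037-01-31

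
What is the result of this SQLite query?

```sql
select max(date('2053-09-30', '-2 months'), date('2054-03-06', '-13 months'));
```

date('2053-09-30', '-2 months') → 2053-07-30.
date('2054-03-06', '-13 months') → 2053-02-06.
Later of the two is 2053-07-30.

2053-07-30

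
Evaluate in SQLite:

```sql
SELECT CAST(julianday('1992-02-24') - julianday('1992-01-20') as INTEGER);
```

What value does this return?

11 days remain in January 1992 after the 20th (31 − 20).
Then 24 days into February 1992.
Total: 11 + 24 = 35.

35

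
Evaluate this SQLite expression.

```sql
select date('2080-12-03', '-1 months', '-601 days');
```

Adding -1 month to 2080-12-03 gives 2080-11-03.
Applying '-601 days' to 2080-11-03: counting 601 days back gives 2079-03-13.

2079-03-13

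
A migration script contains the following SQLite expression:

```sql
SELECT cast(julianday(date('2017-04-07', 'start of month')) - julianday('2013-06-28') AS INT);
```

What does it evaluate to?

1373

`start of month` rewinds 2017-04-07 to 2017-04-01.
2 days remain in June 2013 after the 28th (30 − 28).
Full months from July 2013 through March 2017 contribute their day counts.
Then 1 day into April 2017.
Total: 2 + 31 + 31 + 30 + 31 + 30 + 31 + 31 + 28 + 31 + 30 + 31 + 30 + 31 + 31 + 30 + 31 + 30 + 31 + 31 + 28 + 31 + 30 + 31 + 30 + 31 + 31 + 30 + 31 + 30 + 31 + 31 + 29 + 31 + 30 + 31 + 30 + 31 + 31 + 30 + 31 + 30 + 31 + 31 + 28 + 31 + 1 = 1373.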